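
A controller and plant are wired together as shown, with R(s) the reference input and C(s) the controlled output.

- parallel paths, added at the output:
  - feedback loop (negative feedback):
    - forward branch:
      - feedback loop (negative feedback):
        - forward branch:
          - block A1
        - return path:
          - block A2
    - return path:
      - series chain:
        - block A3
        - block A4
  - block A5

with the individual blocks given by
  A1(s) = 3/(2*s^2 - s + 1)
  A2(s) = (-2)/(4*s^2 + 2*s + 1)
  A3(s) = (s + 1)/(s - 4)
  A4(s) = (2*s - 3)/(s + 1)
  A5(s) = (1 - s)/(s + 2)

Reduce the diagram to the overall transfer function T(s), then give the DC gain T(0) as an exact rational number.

Reducing step by step:

Step 1: close the feedback loop around A1, A2 -> (12*s^2 + 6*s + 3)/(8*s^4 + 4*s^2 + s - 5)
Step 2: combine A3, A4 in series -> (2*s - 3)/(s - 4)
Step 3: feedback reduction of [A1/(1+A1*A2)], (A3*A4) -> (12*s^3 - 42*s^2 - 21*s - 12)/(8*s^5 - 32*s^4 + 28*s^3 - 39*s^2 - 21*s + 11)
Step 4: combine [[A1/(1+A1*A2)]/(1+[A1/(1+A1*A2)]*(A3*A4))], A5 in parallel -> (-8*s^6 + 40*s^5 - 48*s^4 + 49*s^3 - 123*s^2 - 86*s - 13)/(8*s^6 - 16*s^5 - 36*s^4 + 17*s^3 - 99*s^2 - 31*s + 22)
The step-4 result is T(s). Setting s = 0: T(0) = -13/22.

Answer: -13/22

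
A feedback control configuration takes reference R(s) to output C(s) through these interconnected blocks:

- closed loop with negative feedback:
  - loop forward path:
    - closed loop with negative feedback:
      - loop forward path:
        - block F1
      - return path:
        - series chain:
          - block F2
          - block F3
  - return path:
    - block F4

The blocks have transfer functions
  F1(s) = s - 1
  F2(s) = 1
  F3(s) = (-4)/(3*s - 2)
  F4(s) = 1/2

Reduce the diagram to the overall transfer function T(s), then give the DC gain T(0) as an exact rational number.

First reduce the diagram to T(s).

Step 1: cascade F2, F3 = (-4)/(3*s - 2)
Step 2: reduce the feedback loop with forward F1 and return (F2*F3) = (-3*s^2 + 5*s - 2)/(s - 2)
Step 3: reduce the feedback loop with forward [F1/(1+F1*(F2*F3))] and return F4 = (6*s^2 - 10*s + 4)/(3*s^2 - 7*s + 6)
That last expression is T(s); at s = 0 only the constant terms survive, so T(0) = 4/6 = 2/3.

Answer: 2/3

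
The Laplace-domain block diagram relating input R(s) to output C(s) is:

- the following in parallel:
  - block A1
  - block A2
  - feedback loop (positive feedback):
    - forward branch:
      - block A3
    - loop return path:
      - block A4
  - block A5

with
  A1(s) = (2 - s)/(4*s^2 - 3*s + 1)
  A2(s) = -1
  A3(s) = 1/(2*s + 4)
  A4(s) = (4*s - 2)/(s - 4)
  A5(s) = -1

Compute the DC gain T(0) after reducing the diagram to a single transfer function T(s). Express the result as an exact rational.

Step 1. close the feedback loop around A3, A4 gives (s - 4)/(2*s^2 - 8*s - 14)
Step 2. reduce the parallel group A1, A2, [A3/(1-A3*A4)], A5 gives (-16*s^4 + 78*s^3 + 53*s^2 - 57*s - 4)/(8*s^4 - 38*s^3 - 30*s^2 + 34*s - 14)
That last expression is T(s); at s = 0 only the constant terms survive, so T(0) = -4/(-14) = 2/7.

Hence the answer: 2/7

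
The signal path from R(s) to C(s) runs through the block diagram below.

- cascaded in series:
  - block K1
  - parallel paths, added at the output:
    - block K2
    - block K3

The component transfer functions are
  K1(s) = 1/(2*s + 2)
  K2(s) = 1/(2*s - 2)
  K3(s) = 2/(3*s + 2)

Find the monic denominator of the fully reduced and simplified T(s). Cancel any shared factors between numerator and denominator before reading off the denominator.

Answer: s^3 + 2*s^2/3 - s - 2/3

Working:
1. add K2, K3 (parallel) gives (7*s - 2)/(6*s^2 - 2*s - 4)
2. series reduction of K1, (K2+K3) gives (7*s - 2)/(12*s^3 + 8*s^2 - 12*s - 8)
The result of step 2 is T(s) in lowest terms. Its denominator has leading coefficient 12; dividing the denominator through by 12 makes it monic.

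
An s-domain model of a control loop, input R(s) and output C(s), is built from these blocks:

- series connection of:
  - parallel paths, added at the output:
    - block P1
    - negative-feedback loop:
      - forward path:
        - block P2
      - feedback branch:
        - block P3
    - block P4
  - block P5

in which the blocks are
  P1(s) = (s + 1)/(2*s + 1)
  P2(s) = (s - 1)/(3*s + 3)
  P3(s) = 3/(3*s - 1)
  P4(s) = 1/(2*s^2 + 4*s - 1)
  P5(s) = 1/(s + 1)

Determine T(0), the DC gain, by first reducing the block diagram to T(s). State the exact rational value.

The answer is -1/6.

Reasoning:
Step 1. reduce the feedback loop with forward P2 and return P3: (3*s^2 - 4*s + 1)/(9*s^2 + 9*s - 6)
Step 2. reduce the parallel group P1, [P2/(1+P2*P3)], P4: (30*s^5 + 86*s^4 + 57*s^3 + 8*s^2 - 24*s - 1)/(36*s^5 + 126*s^4 + 84*s^3 - 51*s^2 - 21*s + 6)
Step 3. multiply (P1+[P2/(1+P2*P3)]+P4), P5 (series): (30*s^5 + 86*s^4 + 57*s^3 + 8*s^2 - 24*s - 1)/(36*s^6 + 162*s^5 + 210*s^4 + 33*s^3 - 72*s^2 - 15*s + 6)
DC gain: substitute s = 0 into T(s) from step 3: T(0) = -1/6.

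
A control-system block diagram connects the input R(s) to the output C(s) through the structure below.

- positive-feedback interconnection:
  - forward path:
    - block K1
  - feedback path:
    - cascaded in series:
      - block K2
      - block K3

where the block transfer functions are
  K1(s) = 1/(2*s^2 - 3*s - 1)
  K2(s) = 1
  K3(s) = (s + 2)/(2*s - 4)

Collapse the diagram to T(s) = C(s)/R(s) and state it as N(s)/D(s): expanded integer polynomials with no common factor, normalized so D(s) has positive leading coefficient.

First reduce the diagram to T(s).

Step 1. cascade K2, K3 = (s + 2)/(2*s - 4)
Step 2. apply the feedback formula to K1, (K2*K3), giving the overall T(s)

Answer: (2*s - 4)/(4*s^3 - 14*s^2 + 9*s + 2)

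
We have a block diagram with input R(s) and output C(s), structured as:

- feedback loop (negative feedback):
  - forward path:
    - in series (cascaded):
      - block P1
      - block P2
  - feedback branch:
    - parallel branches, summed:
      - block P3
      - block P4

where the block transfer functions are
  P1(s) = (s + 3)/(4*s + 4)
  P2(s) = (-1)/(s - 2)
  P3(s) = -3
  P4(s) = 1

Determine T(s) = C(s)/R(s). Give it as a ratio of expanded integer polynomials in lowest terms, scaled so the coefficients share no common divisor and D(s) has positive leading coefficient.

Reducing step by step:

Step 1: combine P1, P2 in series, giving (-s - 3)/(4*s^2 - 4*s - 8)
Step 2: combine P3, P4 in parallel, giving -2
Step 3: close the feedback loop around (P1*P2), (P3+P4), giving the overall T(s)

Answer: (-s - 3)/(4*s^2 - 2*s - 2)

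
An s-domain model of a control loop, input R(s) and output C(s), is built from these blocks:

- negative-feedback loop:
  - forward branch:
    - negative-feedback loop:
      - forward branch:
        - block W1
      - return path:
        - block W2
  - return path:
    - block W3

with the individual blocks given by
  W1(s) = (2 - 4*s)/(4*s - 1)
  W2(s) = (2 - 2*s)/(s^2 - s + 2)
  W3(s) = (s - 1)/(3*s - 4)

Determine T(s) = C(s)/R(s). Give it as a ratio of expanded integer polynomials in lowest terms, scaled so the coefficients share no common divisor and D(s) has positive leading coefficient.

The answer is (-12*s^4 + 34*s^3 - 54*s^2 + 52*s - 16)/(8*s^4 + 3*s^3 - 37*s^2 + 32*s - 12).

Reasoning:
Step 1 - reduce the feedback loop with forward W1 and return W2: (-4*s^3 + 6*s^2 - 10*s + 4)/(4*s^3 + 3*s^2 - 3*s + 2)
Step 2 - collapse the loop ([W1/(1+W1*W2)] forward, W3 return) - this is the overall T(s), already in the required normalized form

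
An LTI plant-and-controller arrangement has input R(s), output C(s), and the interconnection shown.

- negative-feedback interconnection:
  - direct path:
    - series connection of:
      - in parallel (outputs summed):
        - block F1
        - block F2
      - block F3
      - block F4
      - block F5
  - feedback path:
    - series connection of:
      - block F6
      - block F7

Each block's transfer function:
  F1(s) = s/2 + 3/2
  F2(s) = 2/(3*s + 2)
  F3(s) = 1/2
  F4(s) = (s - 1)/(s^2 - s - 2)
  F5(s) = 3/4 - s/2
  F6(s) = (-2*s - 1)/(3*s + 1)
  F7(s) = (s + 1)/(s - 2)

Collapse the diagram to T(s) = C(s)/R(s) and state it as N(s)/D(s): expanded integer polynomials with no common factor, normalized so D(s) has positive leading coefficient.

1. sum the parallel branches F1, F2; result (3*s^2 + 11*s + 10)/(6*s + 4)
2. combine (F1+F2), F3, F4, F5 in series; result (-6*s^4 - 7*s^3 + 26*s^2 + 17*s - 30)/(48*s^3 - 16*s^2 - 128*s - 64)
3. cascade F6, F7; result (-2*s^2 - 3*s - 1)/(3*s^2 - 5*s - 2)
4. reduce the feedback loop with forward ((F1+F2)*F3*F4*F5) and return (F6*F7), giving the overall T(s)

Final answer: (-18*s^6 + 9*s^5 + 125*s^4 - 65*s^3 - 227*s^2 + 116*s + 60)/(12*s^6 + 176*s^5 - 313*s^4 - 505*s^3 + 463*s^2 + 649*s + 158)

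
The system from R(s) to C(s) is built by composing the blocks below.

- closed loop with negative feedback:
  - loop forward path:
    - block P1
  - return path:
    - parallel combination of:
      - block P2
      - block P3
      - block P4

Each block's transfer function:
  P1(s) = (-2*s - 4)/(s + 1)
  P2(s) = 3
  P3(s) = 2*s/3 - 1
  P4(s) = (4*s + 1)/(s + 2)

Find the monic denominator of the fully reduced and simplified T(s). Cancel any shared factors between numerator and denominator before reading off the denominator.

Answer: s^2 + 41*s/4 + 27/4

Working:
(1) sum the parallel branches P2, P3, P4; result (2*s^2 + 22*s + 15)/(3*s + 6)
(2) apply the feedback formula to P1, (P2+P3+P4); result (6*s + 12)/(4*s^2 + 41*s + 27)
The result of step 2 is T(s) in lowest terms. Its denominator has leading coefficient 4; dividing the denominator through by 4 makes it monic.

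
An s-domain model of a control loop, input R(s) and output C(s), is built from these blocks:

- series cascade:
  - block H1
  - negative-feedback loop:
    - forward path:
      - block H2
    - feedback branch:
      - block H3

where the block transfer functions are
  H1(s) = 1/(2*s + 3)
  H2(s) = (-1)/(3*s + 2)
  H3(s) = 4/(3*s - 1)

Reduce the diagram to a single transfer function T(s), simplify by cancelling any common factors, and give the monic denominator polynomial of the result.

Step 1: collapse the loop (H2 forward, H3 return); result (1 - 3*s)/(9*s^2 + 3*s - 6)
Step 2: series reduction of H1, [H2/(1+H2*H3)]; result (1 - 3*s)/(18*s^3 + 33*s^2 - 3*s - 18)
Step 2 gives the fully reduced T(s), with no common factor left to cancel. The denominator's leading coefficient is 18, so divide each of its coefficients by 18 to get the monic form.

Hence the answer: s^3 + 11*s^2/6 - s/6 - 1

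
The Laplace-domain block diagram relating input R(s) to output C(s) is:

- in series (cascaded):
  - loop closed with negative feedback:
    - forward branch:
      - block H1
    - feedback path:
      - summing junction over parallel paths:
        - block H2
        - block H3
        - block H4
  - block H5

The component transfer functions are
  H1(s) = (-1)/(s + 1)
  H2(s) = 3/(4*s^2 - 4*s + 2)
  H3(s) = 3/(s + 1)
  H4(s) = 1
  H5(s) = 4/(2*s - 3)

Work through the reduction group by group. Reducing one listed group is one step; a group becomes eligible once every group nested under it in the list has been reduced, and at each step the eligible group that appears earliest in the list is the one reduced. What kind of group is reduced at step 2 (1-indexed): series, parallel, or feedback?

Answer: feedback

Working:
[1] add H2, H3, H4 (parallel)
[2] apply the feedback formula to H1, (H2+H3+H4)
[3] combine [H1/(1+H1*(H2+H3+H4))], H5 in series
The group at step 2 is a feedback group.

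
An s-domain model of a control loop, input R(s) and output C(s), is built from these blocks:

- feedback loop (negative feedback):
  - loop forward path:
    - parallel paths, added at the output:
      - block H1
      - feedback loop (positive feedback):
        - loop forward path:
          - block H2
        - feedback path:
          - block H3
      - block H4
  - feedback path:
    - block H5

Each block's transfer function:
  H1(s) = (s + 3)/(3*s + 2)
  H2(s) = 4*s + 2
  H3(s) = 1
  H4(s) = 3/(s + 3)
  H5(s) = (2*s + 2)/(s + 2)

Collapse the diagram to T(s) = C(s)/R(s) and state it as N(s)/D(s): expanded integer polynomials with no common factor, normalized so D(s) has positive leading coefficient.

(1) close the feedback loop around H2, H3 = (-4*s - 2)/(4*s + 1)
(2) sum the parallel branches H1, [H2/(1-H2*H3)], H4 = (-8*s^3 + 11*s^2 + 29*s + 3)/(12*s^3 + 47*s^2 + 35*s + 6)
(3) collapse the loop ((H1+[H2/(1-H2*H3)]+H4) forward, H5 return), giving the overall T(s)

Therefore the answer is (8*s^4 + 5*s^3 - 51*s^2 - 61*s - 6)/(4*s^4 - 77*s^3 - 209*s^2 - 140*s - 18).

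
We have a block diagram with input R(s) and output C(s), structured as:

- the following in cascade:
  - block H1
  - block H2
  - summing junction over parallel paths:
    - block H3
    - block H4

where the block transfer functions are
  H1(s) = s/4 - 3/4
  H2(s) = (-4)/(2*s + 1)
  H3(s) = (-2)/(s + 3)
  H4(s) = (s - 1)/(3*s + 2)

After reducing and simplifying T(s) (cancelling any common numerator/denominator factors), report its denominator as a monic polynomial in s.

Step 1: sum the parallel branches H3, H4: (s^2 - 4*s - 7)/(3*s^2 + 11*s + 6)
Step 2: series reduction of H1, H2, (H3+H4): (-s^3 + 7*s^2 - 5*s - 21)/(6*s^3 + 25*s^2 + 23*s + 6)
The result of step 2 is T(s) in lowest terms. Its denominator has leading coefficient 6; dividing the denominator through by 6 makes it monic.

Answer: s^3 + 25*s^2/6 + 23*s/6 + 1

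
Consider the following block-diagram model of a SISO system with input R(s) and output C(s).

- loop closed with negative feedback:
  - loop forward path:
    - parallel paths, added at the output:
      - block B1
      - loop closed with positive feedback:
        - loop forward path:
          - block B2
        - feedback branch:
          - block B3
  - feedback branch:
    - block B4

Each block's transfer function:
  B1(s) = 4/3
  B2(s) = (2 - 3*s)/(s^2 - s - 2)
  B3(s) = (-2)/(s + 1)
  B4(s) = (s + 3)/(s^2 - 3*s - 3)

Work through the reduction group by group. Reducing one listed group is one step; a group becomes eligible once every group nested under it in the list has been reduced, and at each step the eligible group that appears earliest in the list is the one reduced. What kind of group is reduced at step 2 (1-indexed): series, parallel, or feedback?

[1] reduce the feedback loop with forward B2 and return B3
[2] add B1, [B2/(1-B2*B3)] (parallel)
[3] reduce the feedback loop with forward (B1+[B2/(1-B2*B3)]) and return B4
At step 2 the group reduced is parallel.

Final answer: parallel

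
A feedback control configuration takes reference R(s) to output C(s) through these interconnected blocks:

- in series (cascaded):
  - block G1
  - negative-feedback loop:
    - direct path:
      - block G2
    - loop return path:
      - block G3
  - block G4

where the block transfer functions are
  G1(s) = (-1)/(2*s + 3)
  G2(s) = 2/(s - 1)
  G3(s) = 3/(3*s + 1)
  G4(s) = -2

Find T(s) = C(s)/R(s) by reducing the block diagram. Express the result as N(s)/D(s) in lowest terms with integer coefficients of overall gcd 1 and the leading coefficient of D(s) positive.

Step 1 - collapse the loop (G2 forward, G3 return) -> (6*s + 2)/(3*s^2 - 2*s + 5)
Step 2 - reduce the series chain G1, [G2/(1+G2*G3)], G4, which is the overall transfer function T(s) = C(s)/R(s) in lowest terms

Final answer: (12*s + 4)/(6*s^3 + 5*s^2 + 4*s + 15)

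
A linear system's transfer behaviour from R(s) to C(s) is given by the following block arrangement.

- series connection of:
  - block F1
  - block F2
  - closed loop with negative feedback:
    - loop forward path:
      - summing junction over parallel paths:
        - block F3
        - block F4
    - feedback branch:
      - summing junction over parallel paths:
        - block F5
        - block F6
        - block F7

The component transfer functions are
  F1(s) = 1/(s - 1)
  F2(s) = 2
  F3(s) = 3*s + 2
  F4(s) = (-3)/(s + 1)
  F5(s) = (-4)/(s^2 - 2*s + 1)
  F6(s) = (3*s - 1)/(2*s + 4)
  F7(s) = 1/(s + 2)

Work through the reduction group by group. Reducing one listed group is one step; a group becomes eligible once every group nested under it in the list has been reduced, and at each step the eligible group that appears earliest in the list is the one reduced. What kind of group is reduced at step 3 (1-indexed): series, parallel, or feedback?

The answer is feedback.

Reasoning:
Step 1: combine F3, F4 in parallel
Step 2: add F5, F6, F7 (parallel)
Step 3: feedback reduction of (F3+F4), (F5+F6+F7)
Step 4: reduce the series chain F1, F2, [(F3+F4)/(1+(F3+F4)*(F5+F6+F7))]
Step 3 collapses a feedback group.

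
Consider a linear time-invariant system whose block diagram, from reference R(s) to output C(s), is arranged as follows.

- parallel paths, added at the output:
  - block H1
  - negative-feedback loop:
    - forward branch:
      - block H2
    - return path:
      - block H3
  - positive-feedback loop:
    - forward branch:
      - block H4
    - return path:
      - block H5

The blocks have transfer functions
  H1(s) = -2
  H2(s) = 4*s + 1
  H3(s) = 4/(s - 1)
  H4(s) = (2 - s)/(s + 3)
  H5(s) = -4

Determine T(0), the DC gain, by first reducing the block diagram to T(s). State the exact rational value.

Reducing step by step:

(1) feedback reduction of H2, H3 = (4*s^2 - 3*s - 1)/(17*s + 3)
(2) close the feedback loop around H4, H5 = (s - 2)/(3*s - 11)
(3) parallel reduction of H1, [H2/(1+H2*H3)], [H4/(1-H4*H5)] = (12*s^3 - 138*s^2 + 355*s + 71)/(51*s^2 - 178*s - 33)
DC gain: substitute s = 0 into T(s) from step 3: T(0) = 71/(-33) = -71/33.

Answer: -71/33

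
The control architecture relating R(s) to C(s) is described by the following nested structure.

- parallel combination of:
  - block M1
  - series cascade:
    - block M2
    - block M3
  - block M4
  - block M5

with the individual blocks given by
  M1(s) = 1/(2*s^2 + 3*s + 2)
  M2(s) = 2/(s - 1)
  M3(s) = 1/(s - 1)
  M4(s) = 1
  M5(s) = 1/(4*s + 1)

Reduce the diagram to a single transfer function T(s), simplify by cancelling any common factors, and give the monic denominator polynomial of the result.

Step 1: reduce the series chain M2, M3; result 2/(s^2 - 2*s + 1)
Step 2: sum the parallel branches M1, (M2*M3), M4, M5; result (8*s^5 + 10*s^3 + 13*s^2 + 30*s + 9)/(8*s^5 - 2*s^4 - 9*s^3 - 6*s^2 + 7*s + 2)
The result of step 2 is T(s) in lowest terms. Its denominator has leading coefficient 8; dividing the denominator through by 8 makes it monic.

Answer: s^5 - s^4/4 - 9*s^3/8 - 3*s^2/4 + 7*s/8 + 1/4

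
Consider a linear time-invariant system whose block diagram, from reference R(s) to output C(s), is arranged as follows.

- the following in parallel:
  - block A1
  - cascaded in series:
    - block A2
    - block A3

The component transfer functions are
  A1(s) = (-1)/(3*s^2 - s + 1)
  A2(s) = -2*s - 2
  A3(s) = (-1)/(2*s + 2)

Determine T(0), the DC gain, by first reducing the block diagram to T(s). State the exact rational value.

(1) combine A2, A3 in series -> 1
(2) reduce the parallel group A1, (A2*A3) -> (3*s^2 - s)/(3*s^2 - s + 1)
The step-2 result is T(s). Setting s = 0: T(0) = 0/1 = 0.

Hence the answer: 0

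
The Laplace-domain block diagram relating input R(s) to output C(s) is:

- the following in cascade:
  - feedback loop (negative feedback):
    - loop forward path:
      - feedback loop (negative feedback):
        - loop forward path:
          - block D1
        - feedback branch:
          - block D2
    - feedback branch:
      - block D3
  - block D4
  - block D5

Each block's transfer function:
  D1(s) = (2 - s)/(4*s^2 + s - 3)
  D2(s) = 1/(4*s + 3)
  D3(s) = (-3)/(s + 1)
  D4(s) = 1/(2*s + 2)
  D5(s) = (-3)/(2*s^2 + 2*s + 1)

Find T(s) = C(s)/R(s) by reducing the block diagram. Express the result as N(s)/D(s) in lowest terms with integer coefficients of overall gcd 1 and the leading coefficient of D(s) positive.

The answer is (12*s^2 - 15*s - 18)/(64*s^6 + 192*s^5 + 232*s^4 + 8*s^3 - 192*s^2 - 164*s - 50).

Reasoning:
1. apply the feedback formula to D1, D2, giving (-4*s^2 + 5*s + 6)/(16*s^3 + 16*s^2 - 10*s - 7)
2. close the feedback loop around [D1/(1+D1*D2)], D3, giving (-4*s^3 + s^2 + 11*s + 6)/(16*s^4 + 32*s^3 + 18*s^2 - 32*s - 25)
3. combine [[D1/(1+D1*D2)]/(1+[D1/(1+D1*D2)]*D3)], D4, D5 in series, which is the overall transfer function T(s) = C(s)/R(s) in lowest terms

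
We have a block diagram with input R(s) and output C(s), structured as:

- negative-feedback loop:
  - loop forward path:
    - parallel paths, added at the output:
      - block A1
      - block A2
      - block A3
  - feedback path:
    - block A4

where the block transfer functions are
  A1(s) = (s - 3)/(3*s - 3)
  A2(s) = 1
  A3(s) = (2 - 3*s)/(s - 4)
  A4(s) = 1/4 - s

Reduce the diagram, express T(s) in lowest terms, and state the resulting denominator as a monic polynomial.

(1) sum the parallel branches A1, A2, A3; result (-5*s^2 - 7*s + 18)/(3*s^2 - 15*s + 12)
(2) apply the feedback formula to (A1+A2+A3), A4; result (-20*s^2 - 28*s + 72)/(20*s^3 + 35*s^2 - 139*s + 66)
The result of step 2 is T(s) in lowest terms. Its denominator has leading coefficient 20; dividing the denominator through by 20 makes it monic.

Hence the answer: s^3 + 7*s^2/4 - 139*s/20 + 33/10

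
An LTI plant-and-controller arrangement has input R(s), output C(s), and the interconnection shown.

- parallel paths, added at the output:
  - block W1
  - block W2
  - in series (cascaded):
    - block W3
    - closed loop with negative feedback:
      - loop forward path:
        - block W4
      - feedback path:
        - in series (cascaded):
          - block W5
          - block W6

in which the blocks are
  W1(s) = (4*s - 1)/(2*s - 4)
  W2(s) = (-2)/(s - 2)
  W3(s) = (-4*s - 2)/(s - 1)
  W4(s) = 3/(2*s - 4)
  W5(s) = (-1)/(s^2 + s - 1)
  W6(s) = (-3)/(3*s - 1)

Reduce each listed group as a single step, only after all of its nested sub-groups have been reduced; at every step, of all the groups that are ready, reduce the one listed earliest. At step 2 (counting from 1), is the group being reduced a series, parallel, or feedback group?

Step 1. combine W5, W6 in series
Step 2. close the feedback loop around W4, (W5*W6)
Step 3. cascade W3, [W4/(1+W4*(W5*W6))]
Step 4. parallel reduction of W1, W2, (W3*[W4/(1+W4*(W5*W6))])
So the answer for step 2 is feedback.

Answer: feedback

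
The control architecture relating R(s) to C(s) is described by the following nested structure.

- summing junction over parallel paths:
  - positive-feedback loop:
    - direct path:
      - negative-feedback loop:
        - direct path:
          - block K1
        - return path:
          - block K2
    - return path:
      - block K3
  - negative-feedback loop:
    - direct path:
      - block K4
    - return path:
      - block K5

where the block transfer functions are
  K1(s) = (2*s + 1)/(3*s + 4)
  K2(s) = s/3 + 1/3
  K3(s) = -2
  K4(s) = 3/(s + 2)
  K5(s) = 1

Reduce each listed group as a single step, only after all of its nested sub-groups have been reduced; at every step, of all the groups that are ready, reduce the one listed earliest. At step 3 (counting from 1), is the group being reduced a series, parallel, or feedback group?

Answer: feedback

Working:
Step 1. reduce the feedback loop with forward K1 and return K2
Step 2. apply the feedback formula to [K1/(1+K1*K2)], K3
Step 3. reduce the feedback loop with forward K4 and return K5
Step 4. combine [[K1/(1+K1*K2)]/(1-[K1/(1+K1*K2)]*K3)], [K4/(1+K4*K5)] in parallel
Step 3: feedback.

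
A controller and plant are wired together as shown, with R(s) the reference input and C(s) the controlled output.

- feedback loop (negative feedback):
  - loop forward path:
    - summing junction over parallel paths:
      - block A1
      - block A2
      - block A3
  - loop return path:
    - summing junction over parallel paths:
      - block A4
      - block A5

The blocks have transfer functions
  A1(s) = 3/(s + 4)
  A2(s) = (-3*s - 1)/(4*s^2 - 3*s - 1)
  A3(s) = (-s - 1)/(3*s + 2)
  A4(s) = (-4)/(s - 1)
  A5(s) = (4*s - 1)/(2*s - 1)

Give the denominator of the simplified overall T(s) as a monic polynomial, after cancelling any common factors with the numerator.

The answer is s^6 + 75*s^5/4 - 497*s^4/8 + 123*s^3/2 + 429*s^2/8 - 31*s/2 - 29/4.

Reasoning:
Step 1 - reduce the parallel group A1, A2, A3 = (-4*s^4 + 10*s^3 - 48*s^2 - 48*s - 10)/(12*s^4 + 47*s^3 - 13*s^2 - 38*s - 8)
Step 2 - sum the parallel branches A4, A5 = (4*s^2 - 13*s + 5)/(2*s^2 - 3*s + 1)
Step 3 - reduce the feedback loop with forward (A1+A2+A3) and return (A4+A5) = (-8*s^6 + 32*s^5 - 130*s^4 + 58*s^3 + 76*s^2 - 18*s - 10)/(8*s^6 + 150*s^5 - 497*s^4 + 492*s^3 + 429*s^2 - 124*s - 58)
The result of step 3 is T(s) in lowest terms. Its denominator has leading coefficient 8; dividing the denominator through by 8 makes it monic.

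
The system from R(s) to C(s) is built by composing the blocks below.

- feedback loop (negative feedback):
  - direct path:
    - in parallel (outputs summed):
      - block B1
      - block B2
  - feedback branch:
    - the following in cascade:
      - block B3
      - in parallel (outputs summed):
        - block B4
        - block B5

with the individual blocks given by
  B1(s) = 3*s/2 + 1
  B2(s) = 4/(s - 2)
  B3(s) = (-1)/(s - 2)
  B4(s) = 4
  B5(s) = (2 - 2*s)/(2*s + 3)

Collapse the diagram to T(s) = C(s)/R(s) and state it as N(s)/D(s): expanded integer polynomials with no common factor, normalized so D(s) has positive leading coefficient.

Step 1. reduce the parallel group B1, B2, giving (3*s^2 - 4*s + 4)/(2*s - 4)
Step 2. sum the parallel branches B4, B5, giving (6*s + 14)/(2*s + 3)
Step 3. multiply B3, (B4+B5) (series), giving (-6*s - 14)/(2*s^2 - s - 6)
Step 4. reduce the feedback loop with forward (B1+B2) and return (B3*(B4+B5)): this yields T(s), and no further normalization is needed

Final answer: (-6*s^4 + 11*s^3 + 6*s^2 - 20*s + 24)/(14*s^3 + 28*s^2 - 24*s + 32)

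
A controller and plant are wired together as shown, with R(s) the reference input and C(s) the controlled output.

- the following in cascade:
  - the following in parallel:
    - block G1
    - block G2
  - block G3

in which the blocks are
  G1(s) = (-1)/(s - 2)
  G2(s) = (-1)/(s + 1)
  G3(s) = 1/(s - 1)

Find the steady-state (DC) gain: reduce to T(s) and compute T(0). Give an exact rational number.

(1) reduce the parallel group G1, G2: (1 - 2*s)/(s^2 - s - 2)
(2) combine (G1+G2), G3 in series: (1 - 2*s)/(s^3 - 2*s^2 - s + 2)
Evaluating the step-2 result (the overall T(s)) at s = 0 gives T(0) = 1/2.

Therefore the answer is 1/2.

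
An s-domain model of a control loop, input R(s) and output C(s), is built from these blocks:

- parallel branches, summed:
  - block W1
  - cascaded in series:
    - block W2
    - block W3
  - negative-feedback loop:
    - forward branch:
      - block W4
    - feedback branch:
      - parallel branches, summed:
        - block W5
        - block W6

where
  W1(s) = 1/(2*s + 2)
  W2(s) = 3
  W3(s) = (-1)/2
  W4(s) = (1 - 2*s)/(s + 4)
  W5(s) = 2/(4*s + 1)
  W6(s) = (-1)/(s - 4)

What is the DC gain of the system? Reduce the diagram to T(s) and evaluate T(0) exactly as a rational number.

1. multiply W2, W3 (series); result (-3)/2
2. reduce the parallel group W5, W6; result (-2*s - 9)/(4*s^2 - 15*s - 4)
3. reduce the feedback loop with forward W4 and return (W5+W6); result (-8*s^3 + 34*s^2 - 7*s - 4)/(4*s^3 + 5*s^2 - 48*s - 25)
4. add W1, (W2*W3), [W4/(1+W4*(W5+W6))] (parallel); result (-28*s^4 + 29*s^3 + 188*s^2 + 149*s + 42)/(8*s^4 + 18*s^3 - 86*s^2 - 146*s - 50)
DC gain: substitute s = 0 into T(s) from step 4: T(0) = 42/(-50) = -21/25.

Hence the answer: -21/25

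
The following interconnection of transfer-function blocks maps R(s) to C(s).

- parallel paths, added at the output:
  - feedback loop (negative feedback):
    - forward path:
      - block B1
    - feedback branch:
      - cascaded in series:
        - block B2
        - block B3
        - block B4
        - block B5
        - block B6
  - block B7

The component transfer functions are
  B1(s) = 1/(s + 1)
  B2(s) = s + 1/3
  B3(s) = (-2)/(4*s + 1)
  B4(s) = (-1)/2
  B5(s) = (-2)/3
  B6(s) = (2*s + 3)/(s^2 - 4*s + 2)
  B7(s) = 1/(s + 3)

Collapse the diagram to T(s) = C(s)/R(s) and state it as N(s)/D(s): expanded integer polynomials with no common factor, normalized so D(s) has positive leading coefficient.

Answer: (72*s^4 - 126*s^3 - 480*s^2 + 158*s + 66)/(36*s^5 + 9*s^4 - 408*s^3 - 301*s^2 + 108*s + 36)

Working:
Step 1: multiply B2, B3, B4, B5, B6 (series), giving (-12*s^2 - 22*s - 6)/(36*s^3 - 135*s^2 + 36*s + 18)
Step 2: apply the feedback formula to B1, (B2*B3*B4*B5*B6), giving (36*s^3 - 135*s^2 + 36*s + 18)/(36*s^4 - 99*s^3 - 111*s^2 + 32*s + 12)
Step 3: combine [B1/(1+B1*(B2*B3*B4*B5*B6))], B7 in parallel, giving the overall T(s)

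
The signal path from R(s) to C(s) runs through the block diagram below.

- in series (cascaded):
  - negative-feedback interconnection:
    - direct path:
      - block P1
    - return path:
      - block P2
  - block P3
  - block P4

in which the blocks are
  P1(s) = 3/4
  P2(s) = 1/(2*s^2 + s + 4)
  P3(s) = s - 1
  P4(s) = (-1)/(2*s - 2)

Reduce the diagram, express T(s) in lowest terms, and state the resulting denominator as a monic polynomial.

1. apply the feedback formula to P1, P2, giving (6*s^2 + 3*s + 12)/(8*s^2 + 4*s + 19)
2. cascade [P1/(1+P1*P2)], P3, P4, giving (-6*s^2 - 3*s - 12)/(16*s^2 + 8*s + 38)
T(s) is the step-2 result (common factors already cancelled). Leading coefficient of the denominator: 16. Divide through by 16 for the monic polynomial.

Answer: s^2 + s/2 + 19/8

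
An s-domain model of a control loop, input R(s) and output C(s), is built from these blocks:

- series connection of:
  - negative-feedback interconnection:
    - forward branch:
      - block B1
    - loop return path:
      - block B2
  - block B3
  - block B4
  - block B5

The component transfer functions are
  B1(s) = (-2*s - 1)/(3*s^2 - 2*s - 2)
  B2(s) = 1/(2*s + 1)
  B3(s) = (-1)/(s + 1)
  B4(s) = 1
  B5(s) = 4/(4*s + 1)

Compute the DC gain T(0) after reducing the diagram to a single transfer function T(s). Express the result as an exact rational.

First reduce the diagram to T(s).

Step 1: reduce the feedback loop with forward B1 and return B2: (-2*s - 1)/(3*s^2 - 2*s - 3)
Step 2: combine [B1/(1+B1*B2)], B3, B4, B5 in series: (8*s + 4)/(12*s^4 + 7*s^3 - 19*s^2 - 17*s - 3)
Step 2 gives the overall T(s). Then T(0) = 4/(-3) = -4/3.

Answer: -4/3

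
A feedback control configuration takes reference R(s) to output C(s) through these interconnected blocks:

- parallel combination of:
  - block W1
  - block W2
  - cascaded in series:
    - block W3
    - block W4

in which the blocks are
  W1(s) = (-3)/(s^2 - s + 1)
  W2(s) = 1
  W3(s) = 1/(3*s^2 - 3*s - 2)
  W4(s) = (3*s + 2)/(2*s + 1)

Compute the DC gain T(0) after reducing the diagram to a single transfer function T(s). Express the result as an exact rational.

Step 1 - series reduction of W3, W4; result (3*s + 2)/(6*s^3 - 3*s^2 - 7*s - 2)
Step 2 - combine W1, W2, (W3*W4) in parallel; result (6*s^5 - 9*s^4 - 13*s^3 + 10*s^2 + 17*s + 6)/(6*s^5 - 9*s^4 + 2*s^3 + 2*s^2 - 5*s - 2)
That last expression is T(s); at s = 0 only the constant terms survive, so T(0) = 6/(-2) = -3.

Answer: -3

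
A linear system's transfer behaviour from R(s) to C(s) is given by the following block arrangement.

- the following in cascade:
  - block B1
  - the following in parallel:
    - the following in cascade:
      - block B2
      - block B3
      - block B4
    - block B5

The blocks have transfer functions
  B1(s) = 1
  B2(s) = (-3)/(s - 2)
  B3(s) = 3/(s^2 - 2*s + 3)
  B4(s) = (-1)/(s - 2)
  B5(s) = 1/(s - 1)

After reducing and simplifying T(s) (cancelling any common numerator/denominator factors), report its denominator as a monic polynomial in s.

Answer: s^5 - 7*s^4 + 21*s^3 - 35*s^2 + 32*s - 12

Working:
(1) series reduction of B2, B3, B4; result 9/(s^4 - 6*s^3 + 15*s^2 - 20*s + 12)
(2) reduce the parallel group (B2*B3*B4), B5; result (s^4 - 6*s^3 + 15*s^2 - 11*s + 3)/(s^5 - 7*s^4 + 21*s^3 - 35*s^2 + 32*s - 12)
(3) combine B1, ((B2*B3*B4)+B5) in series; result (s^4 - 6*s^3 + 15*s^2 - 11*s + 3)/(s^5 - 7*s^4 + 21*s^3 - 35*s^2 + 32*s - 12)
Step 3 gives the fully reduced T(s), with no common factor left to cancel. The denominator is already monic (leading coefficient 1).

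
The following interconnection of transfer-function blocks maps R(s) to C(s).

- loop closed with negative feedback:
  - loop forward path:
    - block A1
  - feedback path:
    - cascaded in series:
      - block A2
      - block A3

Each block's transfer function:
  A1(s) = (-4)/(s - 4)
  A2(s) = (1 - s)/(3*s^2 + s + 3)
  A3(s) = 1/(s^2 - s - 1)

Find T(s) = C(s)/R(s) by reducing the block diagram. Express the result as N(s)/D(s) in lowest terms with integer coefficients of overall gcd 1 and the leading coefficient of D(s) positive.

First reduce the diagram to T(s).

[1] cascade A2, A3 gives (1 - s)/(3*s^4 - 2*s^3 - s^2 - 4*s - 3)
[2] feedback reduction of A1, (A2*A3), which is the overall transfer function T(s) = C(s)/R(s) in lowest terms

Answer: (-12*s^4 + 8*s^3 + 4*s^2 + 16*s + 12)/(3*s^5 - 14*s^4 + 7*s^3 + 17*s + 8)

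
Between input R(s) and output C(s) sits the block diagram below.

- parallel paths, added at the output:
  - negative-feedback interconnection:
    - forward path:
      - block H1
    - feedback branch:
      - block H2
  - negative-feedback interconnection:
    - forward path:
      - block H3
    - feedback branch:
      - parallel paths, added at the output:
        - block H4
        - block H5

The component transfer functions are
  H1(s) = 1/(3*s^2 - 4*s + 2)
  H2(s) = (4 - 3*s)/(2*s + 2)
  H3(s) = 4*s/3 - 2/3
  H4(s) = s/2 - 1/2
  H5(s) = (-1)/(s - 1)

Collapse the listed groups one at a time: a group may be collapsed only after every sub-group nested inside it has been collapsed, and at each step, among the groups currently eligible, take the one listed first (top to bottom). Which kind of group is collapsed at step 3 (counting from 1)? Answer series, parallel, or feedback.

(1) close the feedback loop around H1, H2
(2) reduce the parallel group H4, H5
(3) apply the feedback formula to H3, (H4+H5)
(4) parallel reduction of [H1/(1+H1*H2)], [H3/(1+H3*(H4+H5))]
Step 3 collapses a feedback group.

Hence the answer: feedback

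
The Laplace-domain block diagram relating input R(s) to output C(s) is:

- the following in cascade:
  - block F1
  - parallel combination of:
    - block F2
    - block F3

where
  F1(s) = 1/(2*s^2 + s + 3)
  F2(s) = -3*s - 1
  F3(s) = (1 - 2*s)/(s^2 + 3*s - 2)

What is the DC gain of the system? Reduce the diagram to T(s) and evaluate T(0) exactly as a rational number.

Reducing step by step:

[1] combine F2, F3 in parallel -> (-3*s^3 - 10*s^2 + s + 3)/(s^2 + 3*s - 2)
[2] series reduction of F1, (F2+F3) -> (-3*s^3 - 10*s^2 + s + 3)/(2*s^4 + 7*s^3 + 2*s^2 + 7*s - 6)
DC gain: substitute s = 0 into T(s) from step 2: T(0) = 3/(-6) = -1/2.

Answer: -1/2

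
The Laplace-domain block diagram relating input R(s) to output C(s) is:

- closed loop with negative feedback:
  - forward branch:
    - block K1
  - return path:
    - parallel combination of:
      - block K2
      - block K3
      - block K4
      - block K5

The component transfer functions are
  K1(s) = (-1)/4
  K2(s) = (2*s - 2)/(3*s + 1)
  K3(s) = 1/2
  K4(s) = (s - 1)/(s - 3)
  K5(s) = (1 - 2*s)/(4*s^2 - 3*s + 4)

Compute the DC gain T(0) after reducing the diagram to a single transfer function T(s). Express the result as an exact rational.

Reducing step by step:

Step 1: combine K2, K3, K4, K5 in parallel = (52*s^4 - 163*s^3 + 202*s^2 - 137*s + 22)/(24*s^4 - 82*s^3 + 48*s^2 - 46*s - 24)
Step 2: feedback reduction of K1, (K2+K3+K4+K5) = (-24*s^4 + 82*s^3 - 48*s^2 + 46*s + 24)/(44*s^4 - 165*s^3 - 10*s^2 - 47*s - 118)
Step 2 gives the overall T(s). Then T(0) = 24/(-118) = -12/59.

Answer: -12/59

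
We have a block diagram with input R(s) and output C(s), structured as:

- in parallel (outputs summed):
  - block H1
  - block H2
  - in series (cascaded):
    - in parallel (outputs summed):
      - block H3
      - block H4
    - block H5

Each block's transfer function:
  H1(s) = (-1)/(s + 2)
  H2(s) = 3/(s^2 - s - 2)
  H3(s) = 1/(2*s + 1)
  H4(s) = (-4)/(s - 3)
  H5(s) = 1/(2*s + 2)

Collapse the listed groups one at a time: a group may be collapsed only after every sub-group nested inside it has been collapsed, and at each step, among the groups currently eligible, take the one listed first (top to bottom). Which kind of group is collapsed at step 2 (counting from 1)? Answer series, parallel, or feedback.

Reducing step by step:

[1] parallel reduction of H3, H4
[2] cascade (H3+H4), H5
[3] reduce the parallel group H1, H2, ((H3+H4)*H5)
Step 2: series.

Answer: series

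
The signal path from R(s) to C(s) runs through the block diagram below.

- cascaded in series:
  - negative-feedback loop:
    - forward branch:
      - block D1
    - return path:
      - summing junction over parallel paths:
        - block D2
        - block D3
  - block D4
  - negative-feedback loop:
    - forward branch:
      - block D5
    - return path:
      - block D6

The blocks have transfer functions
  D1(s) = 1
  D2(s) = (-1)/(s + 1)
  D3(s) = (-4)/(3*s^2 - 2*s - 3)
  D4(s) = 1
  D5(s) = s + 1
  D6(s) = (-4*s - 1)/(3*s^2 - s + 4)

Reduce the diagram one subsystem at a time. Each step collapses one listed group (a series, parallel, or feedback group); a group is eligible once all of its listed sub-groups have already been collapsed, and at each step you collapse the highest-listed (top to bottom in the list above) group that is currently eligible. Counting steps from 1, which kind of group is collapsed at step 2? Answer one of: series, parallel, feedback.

Reducing step by step:

Step 1: combine D2, D3 in parallel
Step 2: apply the feedback formula to D1, (D2+D3)
Step 3: reduce the feedback loop with forward D5 and return D6
Step 4: combine [D1/(1+D1*(D2+D3))], D4, [D5/(1+D5*D6)] in series
So the answer for step 2 is feedback.

Answer: feedback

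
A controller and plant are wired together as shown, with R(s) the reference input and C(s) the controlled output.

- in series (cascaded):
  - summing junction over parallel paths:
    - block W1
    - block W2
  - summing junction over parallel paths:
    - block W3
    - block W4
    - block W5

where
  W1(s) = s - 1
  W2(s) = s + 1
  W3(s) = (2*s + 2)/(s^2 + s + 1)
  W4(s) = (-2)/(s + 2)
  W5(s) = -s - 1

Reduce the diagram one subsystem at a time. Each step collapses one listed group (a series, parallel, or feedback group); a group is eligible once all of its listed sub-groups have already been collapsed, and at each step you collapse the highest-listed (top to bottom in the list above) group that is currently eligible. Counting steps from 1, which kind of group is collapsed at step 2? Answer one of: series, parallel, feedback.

Step 1. reduce the parallel group W1, W2
Step 2. parallel reduction of W3, W4, W5
Step 3. combine (W1+W2), (W3+W4+W5) in series
Step 2: parallel.

Hence the answer: parallel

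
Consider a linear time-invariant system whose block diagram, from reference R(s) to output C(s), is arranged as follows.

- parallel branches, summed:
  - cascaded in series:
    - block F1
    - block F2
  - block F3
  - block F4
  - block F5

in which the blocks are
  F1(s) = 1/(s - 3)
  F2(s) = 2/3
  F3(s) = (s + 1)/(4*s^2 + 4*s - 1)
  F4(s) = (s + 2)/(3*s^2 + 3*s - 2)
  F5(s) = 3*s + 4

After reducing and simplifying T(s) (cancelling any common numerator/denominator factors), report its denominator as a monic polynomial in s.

Reducing step by step:

(1) multiply F1, F2 (series); result 2/(3*s - 9)
(2) sum the parallel branches (F1*F2), F3, F4, F5; result (108*s^6 + 36*s^5 - 738*s^4 - 939*s^3 + 11*s^2 + 260*s - 32)/(36*s^5 - 36*s^4 - 213*s^3 - 42*s^2 + 105*s - 18)
The result of step 2 is T(s) in lowest terms. Its denominator has leading coefficient 36; dividing the denominator through by 36 makes it monic.

Answer: s^5 - s^4 - 71*s^3/12 - 7*s^2/6 + 35*s/12 - 1/2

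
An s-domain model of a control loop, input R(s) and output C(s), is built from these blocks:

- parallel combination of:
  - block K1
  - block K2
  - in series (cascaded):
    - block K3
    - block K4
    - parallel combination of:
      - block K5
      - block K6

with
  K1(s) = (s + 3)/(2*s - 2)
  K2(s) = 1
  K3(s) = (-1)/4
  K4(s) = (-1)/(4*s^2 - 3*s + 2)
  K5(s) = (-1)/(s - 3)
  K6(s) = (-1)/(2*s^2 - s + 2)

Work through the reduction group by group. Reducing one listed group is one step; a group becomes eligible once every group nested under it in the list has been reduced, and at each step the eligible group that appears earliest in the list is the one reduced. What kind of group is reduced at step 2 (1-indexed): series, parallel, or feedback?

Step 1 - parallel reduction of K5, K6
Step 2 - cascade K3, K4, (K5+K6)
Step 3 - reduce the parallel group K1, K2, (K3*K4*(K5+K6))
The group at step 2 is a series group.

Answer: series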